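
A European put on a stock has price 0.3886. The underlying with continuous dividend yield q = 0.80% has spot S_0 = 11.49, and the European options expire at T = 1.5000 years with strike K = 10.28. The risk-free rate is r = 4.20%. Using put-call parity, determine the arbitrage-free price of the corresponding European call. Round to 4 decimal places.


Answer: Call price = 2.0892

Derivation:
Put-call parity: C - P = S_0 * exp(-qT) - K * exp(-rT).
S_0 * exp(-qT) = 11.4900 * 0.98807171 = 11.35294398
K * exp(-rT) = 10.2800 * 0.93894347 = 9.65233891
C = P + S*exp(-qT) - K*exp(-rT)
C = 0.3886 + 11.35294398 - 9.65233891 = 2.0892


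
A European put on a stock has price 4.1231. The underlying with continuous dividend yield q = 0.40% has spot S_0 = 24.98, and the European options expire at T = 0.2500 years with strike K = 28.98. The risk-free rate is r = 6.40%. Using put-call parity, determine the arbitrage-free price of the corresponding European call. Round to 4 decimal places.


Put-call parity: C - P = S_0 * exp(-qT) - K * exp(-rT).
S_0 * exp(-qT) = 24.9800 * 0.99900050 = 24.95503249
K * exp(-rT) = 28.9800 * 0.98412732 = 28.52000974
C = P + S*exp(-qT) - K*exp(-rT)
C = 4.1231 + 24.95503249 - 28.52000974 = 0.5581

Answer: Call price = 0.5581


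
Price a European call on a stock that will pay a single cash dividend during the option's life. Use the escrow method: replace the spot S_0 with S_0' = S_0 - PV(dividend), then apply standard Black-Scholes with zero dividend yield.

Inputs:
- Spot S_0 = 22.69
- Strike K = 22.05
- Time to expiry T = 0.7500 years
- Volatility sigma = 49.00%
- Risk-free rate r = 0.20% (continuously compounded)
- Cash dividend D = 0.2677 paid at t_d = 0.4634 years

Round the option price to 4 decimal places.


Answer: Price = 3.9398

Derivation:
PV(D) = D * exp(-r * t_d) = 0.2677 * 0.99907363 = 0.26745201
S_0' = S_0 - PV(D) = 22.6900 - 0.26745201 = 22.42254799
d1 = (ln(S_0'/K) + (r + sigma^2/2)*T) / (sigma*sqrt(T)) = 0.25519343
d2 = d1 - sigma*sqrt(T) = -0.16915902
exp(-rT) = 0.99850112
N(d1) = 0.60071315; N(d2) = 0.43283578
C = S_0' * N(d1) - K * exp(-rT) * N(d2) = 22.42254799 * 0.60071315 - 22.0500 * 0.99850112 * 0.43283578 = 3.9398


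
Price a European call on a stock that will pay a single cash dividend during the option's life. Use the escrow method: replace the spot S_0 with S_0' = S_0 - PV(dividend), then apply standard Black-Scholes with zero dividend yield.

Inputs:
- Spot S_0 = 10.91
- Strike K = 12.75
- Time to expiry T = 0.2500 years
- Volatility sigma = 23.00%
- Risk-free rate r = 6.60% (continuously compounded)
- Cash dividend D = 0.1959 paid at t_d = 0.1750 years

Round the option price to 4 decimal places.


PV(D) = D * exp(-r * t_d) = 0.1959 * 0.98851645 = 0.19365037
S_0' = S_0 - PV(D) = 10.9100 - 0.19365037 = 10.71634963
d1 = (ln(S_0'/K) + (r + sigma^2/2)*T) / (sigma*sqrt(T)) = -1.30998429
d2 = d1 - sigma*sqrt(T) = -1.42498429
exp(-rT) = 0.98363538
N(d1) = 0.09510057; N(d2) = 0.07708087
C = S_0' * N(d1) - K * exp(-rT) * N(d2) = 10.71634963 * 0.09510057 - 12.7500 * 0.98363538 * 0.07708087 = 0.0524

Answer: Price = 0.0524


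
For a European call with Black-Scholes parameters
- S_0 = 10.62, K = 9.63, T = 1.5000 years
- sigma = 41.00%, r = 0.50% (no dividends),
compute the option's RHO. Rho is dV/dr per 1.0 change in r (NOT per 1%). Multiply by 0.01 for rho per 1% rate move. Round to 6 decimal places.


d1 = 0.4608840214; d2 = -0.0412613759
phi(d1) = 0.3587442379; exp(-qT) = 1.0000000000; exp(-rT) = 0.9925280548
N(d2) = 0.4835437622
Rho = K*T*exp(-rT)*N(d2) = 9.6300 * 1.5000 * 0.9925280548 * 0.4835437622 = 6.932600

Answer: Rho = 6.932600


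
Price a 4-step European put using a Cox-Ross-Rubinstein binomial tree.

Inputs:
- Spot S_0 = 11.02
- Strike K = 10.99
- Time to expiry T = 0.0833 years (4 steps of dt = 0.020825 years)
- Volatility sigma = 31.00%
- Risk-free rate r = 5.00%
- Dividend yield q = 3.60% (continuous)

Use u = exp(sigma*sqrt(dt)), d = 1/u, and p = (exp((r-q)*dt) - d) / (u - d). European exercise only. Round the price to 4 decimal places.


Answer: Price = V(0,0) = 0.3522

Derivation:
dt = T/N = 0.020825
u = exp(sigma*sqrt(dt)) = 1.045751; d = 1/u = 0.956250
p = (exp((r-q)*dt) - d) / (u - d) = 0.492076
Discount per step: exp(-r*dt) = 0.998959
Stock lattice S(k, i) with i counting down-moves:
  k=0: S(0,0) = 11.0200
  k=1: S(1,0) = 11.5242; S(1,1) = 10.5379
  k=2: S(2,0) = 12.0514; S(2,1) = 11.0200; S(2,2) = 10.0768
  k=3: S(3,0) = 12.6028; S(3,1) = 11.5242; S(3,2) = 10.5379; S(3,3) = 9.6360
  k=4: S(4,0) = 13.1794; S(4,1) = 12.0514; S(4,2) = 11.0200; S(4,3) = 10.0768; S(4,4) = 9.2144
Terminal payoffs V(N, i) = max(K - S_T, 0):
  V(4,0) = 0.000000; V(4,1) = 0.000000; V(4,2) = 0.000000; V(4,3) = 0.913153; V(4,4) = 1.775586
Backward induction: V(k, i) = exp(-r*dt) * [p * V(k+1, i) + (1-p) * V(k+1, i+1)].
  V(3,0) = exp(-r*dt) * [p*0.000000 + (1-p)*0.000000] = 0.000000
  V(3,1) = exp(-r*dt) * [p*0.000000 + (1-p)*0.000000] = 0.000000
  V(3,2) = exp(-r*dt) * [p*0.000000 + (1-p)*0.913153] = 0.463330
  V(3,3) = exp(-r*dt) * [p*0.913153 + (1-p)*1.775586] = 1.349797
  V(2,0) = exp(-r*dt) * [p*0.000000 + (1-p)*0.000000] = 0.000000
  V(2,1) = exp(-r*dt) * [p*0.000000 + (1-p)*0.463330] = 0.235091
  V(2,2) = exp(-r*dt) * [p*0.463330 + (1-p)*1.349797] = 0.912637
  V(1,0) = exp(-r*dt) * [p*0.000000 + (1-p)*0.235091] = 0.119284
  V(1,1) = exp(-r*dt) * [p*0.235091 + (1-p)*0.912637] = 0.578630
  V(0,0) = exp(-r*dt) * [p*0.119284 + (1-p)*0.578630] = 0.352230


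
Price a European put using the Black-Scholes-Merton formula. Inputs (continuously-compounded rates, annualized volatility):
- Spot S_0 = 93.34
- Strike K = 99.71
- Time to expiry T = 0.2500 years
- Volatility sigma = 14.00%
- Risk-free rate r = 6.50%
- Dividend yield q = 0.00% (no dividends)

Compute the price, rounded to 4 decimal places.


Answer: Price = 5.7019

Derivation:
d1 = (ln(S/K) + (r - q + 0.5*sigma^2) * T) / (sigma * sqrt(T)) = -0.67596046
d2 = d1 - sigma * sqrt(T) = -0.74596046
exp(-rT) = 0.98388132; exp(-qT) = 1.00000000
P = K * exp(-rT) * N(-d2) - S_0 * exp(-qT) * N(-d1)
N(-d1) = 0.75046713; N(-d2) = 0.77215435
P = 99.7100 * 0.98388132 * 0.77215435 - 93.3400 * 1.00000000 * 0.75046713 = 5.7019


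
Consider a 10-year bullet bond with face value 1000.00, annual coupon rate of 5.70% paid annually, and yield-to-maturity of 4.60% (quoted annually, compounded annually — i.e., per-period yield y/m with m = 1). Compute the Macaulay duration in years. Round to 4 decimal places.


Answer: Macaulay duration = 7.9886 years

Derivation:
Coupon per period c = face * coupon_rate / m = 57.000000
Periods per year m = 1; per-period yield y/m = 0.046000
Number of cashflows N = 10
Cashflows (t years, CF_t, discount factor 1/(1+y/m)^(m*t), PV):
  t = 1.0000: CF_t = 57.000000, DF = 0.956023, PV = 54.493308
  t = 2.0000: CF_t = 57.000000, DF = 0.913980, PV = 52.096853
  t = 3.0000: CF_t = 57.000000, DF = 0.873786, PV = 49.805786
  t = 4.0000: CF_t = 57.000000, DF = 0.835359, PV = 47.615475
  t = 5.0000: CF_t = 57.000000, DF = 0.798623, PV = 45.521486
  t = 6.0000: CF_t = 57.000000, DF = 0.763501, PV = 43.519585
  t = 7.0000: CF_t = 57.000000, DF = 0.729925, PV = 41.605722
  t = 8.0000: CF_t = 57.000000, DF = 0.697825, PV = 39.776025
  t = 9.0000: CF_t = 57.000000, DF = 0.667137, PV = 38.026792
  t = 10.0000: CF_t = 1057.000000, DF = 0.637798, PV = 674.152489
Price P = sum_t PV_t = 1086.613521
Macaulay numerator sum_t t * PV_t:
  t * PV_t at t = 1.0000: 54.493308
  t * PV_t at t = 2.0000: 104.193705
  t * PV_t at t = 3.0000: 149.417359
  t * PV_t at t = 4.0000: 190.461898
  t * PV_t at t = 5.0000: 227.607431
  t * PV_t at t = 6.0000: 261.117512
  t * PV_t at t = 7.0000: 291.240055
  t * PV_t at t = 8.0000: 318.208200
  t * PV_t at t = 9.0000: 342.241132
  t * PV_t at t = 10.0000: 6741.524885
Macaulay duration D = (sum_t t * PV_t) / P = 8680.505486 / 1086.613521 = 7.988586


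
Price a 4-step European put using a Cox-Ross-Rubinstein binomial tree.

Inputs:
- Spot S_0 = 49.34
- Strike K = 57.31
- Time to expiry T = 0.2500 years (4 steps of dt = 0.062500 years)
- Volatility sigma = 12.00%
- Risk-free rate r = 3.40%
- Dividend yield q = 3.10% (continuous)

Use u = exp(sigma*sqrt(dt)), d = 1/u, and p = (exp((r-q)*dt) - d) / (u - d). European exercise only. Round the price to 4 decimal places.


Answer: Price = V(0,0) = 7.8658

Derivation:
dt = T/N = 0.062500
u = exp(sigma*sqrt(dt)) = 1.030455; d = 1/u = 0.970446
p = (exp((r-q)*dt) - d) / (u - d) = 0.495625
Discount per step: exp(-r*dt) = 0.997877
Stock lattice S(k, i) with i counting down-moves:
  k=0: S(0,0) = 49.3400
  k=1: S(1,0) = 50.8426; S(1,1) = 47.8818
  k=2: S(2,0) = 52.3910; S(2,1) = 49.3400; S(2,2) = 46.4667
  k=3: S(3,0) = 53.9866; S(3,1) = 50.8426; S(3,2) = 47.8818; S(3,3) = 45.0934
  k=4: S(4,0) = 55.6307; S(4,1) = 52.3910; S(4,2) = 49.3400; S(4,3) = 46.4667; S(4,4) = 43.7607
Terminal payoffs V(N, i) = max(K - S_T, 0):
  V(4,0) = 1.679305; V(4,1) = 4.918985; V(4,2) = 7.970000; V(4,3) = 10.843338; V(4,4) = 13.549346
Backward induction: V(k, i) = exp(-r*dt) * [p * V(k+1, i) + (1-p) * V(k+1, i+1)].
  V(3,0) = exp(-r*dt) * [p*1.679305 + (1-p)*4.918985] = 3.306284
  V(3,1) = exp(-r*dt) * [p*4.918985 + (1-p)*7.970000] = 6.444131
  V(3,2) = exp(-r*dt) * [p*7.970000 + (1-p)*10.843338] = 9.399244
  V(3,3) = exp(-r*dt) * [p*10.843338 + (1-p)*13.549346] = 12.182265
  V(2,0) = exp(-r*dt) * [p*3.306284 + (1-p)*6.444131] = 4.878556
  V(2,1) = exp(-r*dt) * [p*6.444131 + (1-p)*9.399244] = 7.917772
  V(2,2) = exp(-r*dt) * [p*9.399244 + (1-p)*12.182265] = 10.779997
  V(1,0) = exp(-r*dt) * [p*4.878556 + (1-p)*7.917772] = 6.397850
  V(1,1) = exp(-r*dt) * [p*7.917772 + (1-p)*10.779997] = 9.341534
  V(0,0) = exp(-r*dt) * [p*6.397850 + (1-p)*9.341534] = 7.865837


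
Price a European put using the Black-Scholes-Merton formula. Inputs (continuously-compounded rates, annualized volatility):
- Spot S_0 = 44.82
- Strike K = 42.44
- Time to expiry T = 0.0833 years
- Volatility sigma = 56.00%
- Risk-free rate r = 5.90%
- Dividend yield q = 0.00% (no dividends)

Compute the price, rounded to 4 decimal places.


Answer: Price = 1.6967

Derivation:
d1 = (ln(S/K) + (r - q + 0.5*sigma^2) * T) / (sigma * sqrt(T)) = 0.44881028
d2 = d1 - sigma * sqrt(T) = 0.28718454
exp(-rT) = 0.99509736; exp(-qT) = 1.00000000
P = K * exp(-rT) * N(-d2) - S_0 * exp(-qT) * N(-d1)
N(-d1) = 0.32678426; N(-d2) = 0.38698551
P = 42.4400 * 0.99509736 * 0.38698551 - 44.8200 * 1.00000000 * 0.32678426 = 1.6967


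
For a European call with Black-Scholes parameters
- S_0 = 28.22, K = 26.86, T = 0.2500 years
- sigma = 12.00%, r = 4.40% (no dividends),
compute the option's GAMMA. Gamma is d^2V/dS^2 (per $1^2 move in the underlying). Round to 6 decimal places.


d1 = 1.0365459222; d2 = 0.9765459222
phi(d1) = 0.2331315814; exp(-qT) = 1.0000000000; exp(-rT) = 0.9890602788
Gamma = exp(-qT) * phi(d1) / (S * sigma * sqrt(T)) = 1.0000000000 * 0.2331315814 / (28.2200 * 0.1200 * 0.5000000000) = 0.137687

Answer: Gamma = 0.137687


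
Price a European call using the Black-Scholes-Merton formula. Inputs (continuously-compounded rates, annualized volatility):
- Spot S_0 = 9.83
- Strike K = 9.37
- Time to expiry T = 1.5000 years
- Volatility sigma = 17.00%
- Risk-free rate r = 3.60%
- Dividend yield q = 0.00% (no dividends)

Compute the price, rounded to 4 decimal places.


d1 = (ln(S/K) + (r - q + 0.5*sigma^2) * T) / (sigma * sqrt(T)) = 0.59364507
d2 = d1 - sigma * sqrt(T) = 0.38543844
exp(-rT) = 0.94743211; exp(-qT) = 1.00000000
C = S_0 * exp(-qT) * N(d1) - K * exp(-rT) * N(d2)
N(d1) = 0.72362523; N(d2) = 0.65004370
C = 9.8300 * 1.00000000 * 0.72362523 - 9.3700 * 0.94743211 * 0.65004370 = 1.3425

Answer: Price = 1.3425


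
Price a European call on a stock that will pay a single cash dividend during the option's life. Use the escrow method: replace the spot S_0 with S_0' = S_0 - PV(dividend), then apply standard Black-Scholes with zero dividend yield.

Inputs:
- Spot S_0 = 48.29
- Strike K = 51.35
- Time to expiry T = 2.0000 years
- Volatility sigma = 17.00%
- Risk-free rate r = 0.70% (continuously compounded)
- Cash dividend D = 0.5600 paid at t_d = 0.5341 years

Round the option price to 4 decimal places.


Answer: Price = 3.3946

Derivation:
PV(D) = D * exp(-r * t_d) = 0.5600 * 0.99626828 = 0.55791024
S_0' = S_0 - PV(D) = 48.2900 - 0.55791024 = 47.73208976
d1 = (ln(S_0'/K) + (r + sigma^2/2)*T) / (sigma*sqrt(T)) = -0.12545332
d2 = d1 - sigma*sqrt(T) = -0.36586962
exp(-rT) = 0.98609754
N(d1) = 0.45008234; N(d2) = 0.35723118
C = S_0' * N(d1) - K * exp(-rT) * N(d2) = 47.73208976 * 0.45008234 - 51.3500 * 0.98609754 * 0.35723118 = 3.3946


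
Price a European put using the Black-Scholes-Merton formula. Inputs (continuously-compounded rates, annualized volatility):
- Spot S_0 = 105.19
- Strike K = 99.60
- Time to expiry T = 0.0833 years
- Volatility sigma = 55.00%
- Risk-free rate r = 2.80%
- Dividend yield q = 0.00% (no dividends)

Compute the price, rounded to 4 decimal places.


Answer: Price = 3.9701

Derivation:
d1 = (ln(S/K) + (r - q + 0.5*sigma^2) * T) / (sigma * sqrt(T)) = 0.43806091
d2 = d1 - sigma * sqrt(T) = 0.27932134
exp(-rT) = 0.99767032; exp(-qT) = 1.00000000
P = K * exp(-rT) * N(-d2) - S_0 * exp(-qT) * N(-d1)
N(-d1) = 0.33067106; N(-d2) = 0.38999911
P = 99.6000 * 0.99767032 * 0.38999911 - 105.1900 * 1.00000000 * 0.33067106 = 3.9701


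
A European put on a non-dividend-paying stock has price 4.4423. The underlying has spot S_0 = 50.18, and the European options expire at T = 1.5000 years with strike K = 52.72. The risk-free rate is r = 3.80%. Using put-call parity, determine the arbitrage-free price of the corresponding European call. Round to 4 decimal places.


Answer: Call price = 4.8233

Derivation:
Put-call parity: C - P = S_0 * exp(-qT) - K * exp(-rT).
S_0 * exp(-qT) = 50.1800 * 1.00000000 = 50.18000000
K * exp(-rT) = 52.7200 * 0.94459407 = 49.79899934
C = P + S*exp(-qT) - K*exp(-rT)
C = 4.4423 + 50.18000000 - 49.79899934 = 4.8233


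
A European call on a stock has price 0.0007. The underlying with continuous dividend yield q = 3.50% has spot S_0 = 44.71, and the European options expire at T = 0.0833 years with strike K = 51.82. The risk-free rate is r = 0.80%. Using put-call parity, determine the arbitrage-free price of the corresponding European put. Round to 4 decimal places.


Answer: Put price = 7.2063

Derivation:
Put-call parity: C - P = S_0 * exp(-qT) - K * exp(-rT).
S_0 * exp(-qT) = 44.7100 * 0.99708875 = 44.57983783
K * exp(-rT) = 51.8200 * 0.99933382 = 51.78547866
P = C - S*exp(-qT) + K*exp(-rT)
P = 0.0007 - 44.57983783 + 51.78547866 = 7.2063


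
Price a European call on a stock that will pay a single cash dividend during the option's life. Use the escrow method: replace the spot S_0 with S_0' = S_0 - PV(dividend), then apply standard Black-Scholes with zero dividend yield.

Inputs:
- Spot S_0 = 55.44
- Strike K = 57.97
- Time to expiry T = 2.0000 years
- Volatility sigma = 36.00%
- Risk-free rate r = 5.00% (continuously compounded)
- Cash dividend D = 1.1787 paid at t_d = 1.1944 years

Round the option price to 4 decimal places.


PV(D) = D * exp(-r * t_d) = 1.1787 * 0.94202826 = 1.11036872
S_0' = S_0 - PV(D) = 55.4400 - 1.11036872 = 54.32963128
d1 = (ln(S_0'/K) + (r + sigma^2/2)*T) / (sigma*sqrt(T)) = 0.32358805
d2 = d1 - sigma*sqrt(T) = -0.18552883
exp(-rT) = 0.90483742
N(d1) = 0.62687503; N(d2) = 0.42640713
C = S_0' * N(d1) - K * exp(-rT) * N(d2) = 54.32963128 * 0.62687503 - 57.9700 * 0.90483742 * 0.42640713 = 11.6914

Answer: Price = 11.6914


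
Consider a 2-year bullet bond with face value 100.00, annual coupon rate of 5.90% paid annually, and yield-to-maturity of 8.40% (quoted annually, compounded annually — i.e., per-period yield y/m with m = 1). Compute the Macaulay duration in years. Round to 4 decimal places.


Coupon per period c = face * coupon_rate / m = 5.900000
Periods per year m = 1; per-period yield y/m = 0.084000
Number of cashflows N = 2
Cashflows (t years, CF_t, discount factor 1/(1+y/m)^(m*t), PV):
  t = 1.0000: CF_t = 5.900000, DF = 0.922509, PV = 5.442804
  t = 2.0000: CF_t = 105.900000, DF = 0.851023, PV = 90.123364
Price P = sum_t PV_t = 95.566169
Macaulay numerator sum_t t * PV_t:
  t * PV_t at t = 1.0000: 5.442804
  t * PV_t at t = 2.0000: 180.246729
Macaulay duration D = (sum_t t * PV_t) / P = 185.689533 / 95.566169 = 1.943047

Answer: Macaulay duration = 1.9430 years


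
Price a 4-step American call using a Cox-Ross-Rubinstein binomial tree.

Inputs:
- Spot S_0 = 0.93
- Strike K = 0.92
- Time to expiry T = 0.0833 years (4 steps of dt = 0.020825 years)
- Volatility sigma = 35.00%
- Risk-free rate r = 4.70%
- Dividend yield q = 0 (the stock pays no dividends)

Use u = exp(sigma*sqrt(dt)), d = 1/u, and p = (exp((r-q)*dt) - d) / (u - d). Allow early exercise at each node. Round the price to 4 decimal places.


Answer: Price = V(0,0) = 0.0438

Derivation:
dt = T/N = 0.020825
u = exp(sigma*sqrt(dt)) = 1.051805; d = 1/u = 0.950746
p = (exp((r-q)*dt) - d) / (u - d) = 0.497066
Discount per step: exp(-r*dt) = 0.999022
Stock lattice S(k, i) with i counting down-moves:
  k=0: S(0,0) = 0.9300
  k=1: S(1,0) = 0.9782; S(1,1) = 0.8842
  k=2: S(2,0) = 1.0289; S(2,1) = 0.9300; S(2,2) = 0.8406
  k=3: S(3,0) = 1.0822; S(3,1) = 0.9782; S(3,2) = 0.8842; S(3,3) = 0.7992
  k=4: S(4,0) = 1.1382; S(4,1) = 1.0289; S(4,2) = 0.9300; S(4,3) = 0.8406; S(4,4) = 0.7599
Terminal payoffs V(N, i) = max(S_T - K, 0):
  V(4,0) = 0.218215; V(4,1) = 0.108854; V(4,2) = 0.010000; V(4,3) = 0.000000; V(4,4) = 0.000000
Backward induction: V(k, i) = exp(-r*dt) * [p * V(k+1, i) + (1-p) * V(k+1, i+1)]; then take max(V_cont, immediate exercise) for American.
  V(3,0) = exp(-r*dt) * [p*0.218215 + (1-p)*0.108854] = 0.163054; exercise = 0.162154; V(3,0) = max -> 0.163054
  V(3,1) = exp(-r*dt) * [p*0.108854 + (1-p)*0.010000] = 0.059079; exercise = 0.058179; V(3,1) = max -> 0.059079
  V(3,2) = exp(-r*dt) * [p*0.010000 + (1-p)*0.000000] = 0.004966; exercise = 0.000000; V(3,2) = max -> 0.004966
  V(3,3) = exp(-r*dt) * [p*0.000000 + (1-p)*0.000000] = 0.000000; exercise = 0.000000; V(3,3) = max -> 0.000000
  V(2,0) = exp(-r*dt) * [p*0.163054 + (1-p)*0.059079] = 0.110653; exercise = 0.108854; V(2,0) = max -> 0.110653
  V(2,1) = exp(-r*dt) * [p*0.059079 + (1-p)*0.004966] = 0.031832; exercise = 0.010000; V(2,1) = max -> 0.031832
  V(2,2) = exp(-r*dt) * [p*0.004966 + (1-p)*0.000000] = 0.002466; exercise = 0.000000; V(2,2) = max -> 0.002466
  V(1,0) = exp(-r*dt) * [p*0.110653 + (1-p)*0.031832] = 0.070942; exercise = 0.058179; V(1,0) = max -> 0.070942
  V(1,1) = exp(-r*dt) * [p*0.031832 + (1-p)*0.002466] = 0.017046; exercise = 0.000000; V(1,1) = max -> 0.017046
  V(0,0) = exp(-r*dt) * [p*0.070942 + (1-p)*0.017046] = 0.043793; exercise = 0.010000; V(0,0) = max -> 0.043793


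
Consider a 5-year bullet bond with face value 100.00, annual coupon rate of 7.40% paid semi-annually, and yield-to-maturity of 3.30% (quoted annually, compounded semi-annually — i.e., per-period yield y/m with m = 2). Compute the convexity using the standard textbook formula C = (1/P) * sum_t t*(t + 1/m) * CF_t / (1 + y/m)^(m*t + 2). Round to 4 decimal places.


Answer: Convexity = 21.9513

Derivation:
Coupon per period c = face * coupon_rate / m = 3.700000
Periods per year m = 2; per-period yield y/m = 0.016500
Number of cashflows N = 10
Cashflows (t years, CF_t, discount factor 1/(1+y/m)^(m*t), PV):
  t = 0.5000: CF_t = 3.700000, DF = 0.983768, PV = 3.639941
  t = 1.0000: CF_t = 3.700000, DF = 0.967799, PV = 3.580857
  t = 1.5000: CF_t = 3.700000, DF = 0.952090, PV = 3.522732
  t = 2.0000: CF_t = 3.700000, DF = 0.936635, PV = 3.465550
  t = 2.5000: CF_t = 3.700000, DF = 0.921432, PV = 3.409297
  t = 3.0000: CF_t = 3.700000, DF = 0.906475, PV = 3.353957
  t = 3.5000: CF_t = 3.700000, DF = 0.891761, PV = 3.299515
  t = 4.0000: CF_t = 3.700000, DF = 0.877285, PV = 3.245956
  t = 4.5000: CF_t = 3.700000, DF = 0.863045, PV = 3.193267
  t = 5.0000: CF_t = 103.700000, DF = 0.849036, PV = 88.045046
Price P = sum_t PV_t = 118.756118
Convexity numerator sum_t t*(t + 1/m) * CF_t / (1+y/m)^(m*t + 2):
  t = 0.5000: term = 1.761366
  t = 1.0000: term = 5.198325
  t = 1.5000: term = 10.227890
  t = 2.0000: term = 16.769783
  t = 2.5000: term = 24.746359
  t = 3.0000: term = 34.082540
  t = 3.5000: term = 44.705743
  t = 4.0000: term = 56.545806
  t = 4.5000: term = 69.534931
  t = 5.0000: term = 2343.272817
Convexity = (1/P) * sum = 2606.845560 / 118.756118 = 21.951253


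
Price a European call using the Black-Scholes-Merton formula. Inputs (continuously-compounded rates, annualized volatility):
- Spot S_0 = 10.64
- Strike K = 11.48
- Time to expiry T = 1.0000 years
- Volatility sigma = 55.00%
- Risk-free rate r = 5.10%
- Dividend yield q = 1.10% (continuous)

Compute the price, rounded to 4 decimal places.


Answer: Price = 2.1341

Derivation:
d1 = (ln(S/K) + (r - q + 0.5*sigma^2) * T) / (sigma * sqrt(T)) = 0.20957108
d2 = d1 - sigma * sqrt(T) = -0.34042892
exp(-rT) = 0.95027867; exp(-qT) = 0.98906028
C = S_0 * exp(-qT) * N(d1) - K * exp(-rT) * N(d2)
N(d1) = 0.58299877; N(d2) = 0.36676677
C = 10.6400 * 0.98906028 * 0.58299877 - 11.4800 * 0.95027867 * 0.36676677 = 2.1341


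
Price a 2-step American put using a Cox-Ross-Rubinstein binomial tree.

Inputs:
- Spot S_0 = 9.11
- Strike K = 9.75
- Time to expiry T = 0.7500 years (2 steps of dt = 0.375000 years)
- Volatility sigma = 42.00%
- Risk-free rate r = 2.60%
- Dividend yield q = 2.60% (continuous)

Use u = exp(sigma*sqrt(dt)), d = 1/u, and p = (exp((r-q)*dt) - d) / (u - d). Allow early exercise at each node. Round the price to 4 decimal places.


Answer: Price = V(0,0) = 1.6656

Derivation:
dt = T/N = 0.375000
u = exp(sigma*sqrt(dt)) = 1.293299; d = 1/u = 0.773216
p = (exp((r-q)*dt) - d) / (u - d) = 0.436053
Discount per step: exp(-r*dt) = 0.990297
Stock lattice S(k, i) with i counting down-moves:
  k=0: S(0,0) = 9.1100
  k=1: S(1,0) = 11.7820; S(1,1) = 7.0440
  k=2: S(2,0) = 15.2376; S(2,1) = 9.1100; S(2,2) = 5.4465
Terminal payoffs V(N, i) = max(K - S_T, 0):
  V(2,0) = 0.000000; V(2,1) = 0.640000; V(2,2) = 4.303464
Backward induction: V(k, i) = exp(-r*dt) * [p * V(k+1, i) + (1-p) * V(k+1, i+1)]; then take max(V_cont, immediate exercise) for American.
  V(1,0) = exp(-r*dt) * [p*0.000000 + (1-p)*0.640000] = 0.357424; exercise = 0.000000; V(1,0) = max -> 0.357424
  V(1,1) = exp(-r*dt) * [p*0.640000 + (1-p)*4.303464] = 2.679744; exercise = 2.705999; V(1,1) = max -> 2.705999
  V(0,0) = exp(-r*dt) * [p*0.357424 + (1-p)*2.705999] = 1.665577; exercise = 0.640000; V(0,0) = max -> 1.665577


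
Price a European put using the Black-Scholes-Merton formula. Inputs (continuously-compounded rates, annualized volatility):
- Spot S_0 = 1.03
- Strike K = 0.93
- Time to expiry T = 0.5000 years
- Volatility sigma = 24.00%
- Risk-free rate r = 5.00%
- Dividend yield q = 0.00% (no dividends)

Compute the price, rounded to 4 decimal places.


Answer: Price = 0.0215

Derivation:
d1 = (ln(S/K) + (r - q + 0.5*sigma^2) * T) / (sigma * sqrt(T)) = 0.83397055
d2 = d1 - sigma * sqrt(T) = 0.66426492
exp(-rT) = 0.97530991; exp(-qT) = 1.00000000
P = K * exp(-rT) * N(-d2) - S_0 * exp(-qT) * N(-d1)
N(-d1) = 0.20214879; N(-d2) = 0.25326038
P = 0.9300 * 0.97530991 * 0.25326038 - 1.0300 * 1.00000000 * 0.20214879 = 0.0215


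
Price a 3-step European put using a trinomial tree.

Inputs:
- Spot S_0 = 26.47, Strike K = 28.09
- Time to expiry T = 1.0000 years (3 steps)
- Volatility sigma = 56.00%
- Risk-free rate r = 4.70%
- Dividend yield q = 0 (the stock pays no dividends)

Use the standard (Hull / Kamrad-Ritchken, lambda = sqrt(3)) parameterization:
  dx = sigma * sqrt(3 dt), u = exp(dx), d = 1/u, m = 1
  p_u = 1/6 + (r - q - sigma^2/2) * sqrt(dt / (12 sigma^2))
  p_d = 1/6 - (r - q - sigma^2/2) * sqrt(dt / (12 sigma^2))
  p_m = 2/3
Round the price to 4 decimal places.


dt = T/N = 0.333333; dx = sigma*sqrt(3*dt) = 0.560000
u = exp(dx) = 1.750673; d = 1/u = 0.571209
p_u = 0.133988, p_m = 0.666667, p_d = 0.199345
Discount per step: exp(-r*dt) = 0.984455
Stock lattice S(k, j) with j the centered position index:
  k=0: S(0,+0) = 26.4700
  k=1: S(1,-1) = 15.1199; S(1,+0) = 26.4700; S(1,+1) = 46.3403
  k=2: S(2,-2) = 8.6366; S(2,-1) = 15.1199; S(2,+0) = 26.4700; S(2,+1) = 46.3403; S(2,+2) = 81.1267
  k=3: S(3,-3) = 4.9333; S(3,-2) = 8.6366; S(3,-1) = 15.1199; S(3,+0) = 26.4700; S(3,+1) = 46.3403; S(3,+2) = 81.1267; S(3,+3) = 142.0263
Terminal payoffs V(N, j) = max(K - S_T, 0):
  V(3,-3) = 23.156681; V(3,-2) = 19.453374; V(3,-1) = 12.970096; V(3,+0) = 1.620000; V(3,+1) = 0.000000; V(3,+2) = 0.000000; V(3,+3) = 0.000000
Backward induction: V(k, j) = exp(-r*dt) * [p_u * V(k+1, j+1) + p_m * V(k+1, j) + p_d * V(k+1, j-1)]
  V(2,-2) = exp(-r*dt) * [p_u*12.970096 + p_m*19.453374 + p_d*23.156681] = 19.022562
  V(2,-1) = exp(-r*dt) * [p_u*1.620000 + p_m*12.970096 + p_d*19.453374] = 12.543664
  V(2,+0) = exp(-r*dt) * [p_u*0.000000 + p_m*1.620000 + p_d*12.970096] = 3.608548
  V(2,+1) = exp(-r*dt) * [p_u*0.000000 + p_m*0.000000 + p_d*1.620000] = 0.317919
  V(2,+2) = exp(-r*dt) * [p_u*0.000000 + p_m*0.000000 + p_d*0.000000] = 0.000000
  V(1,-1) = exp(-r*dt) * [p_u*3.608548 + p_m*12.543664 + p_d*19.022562] = 12.441550
  V(1,+0) = exp(-r*dt) * [p_u*0.317919 + p_m*3.608548 + p_d*12.543664] = 4.871888
  V(1,+1) = exp(-r*dt) * [p_u*0.000000 + p_m*0.317919 + p_d*3.608548] = 0.916816
  V(0,+0) = exp(-r*dt) * [p_u*0.916816 + p_m*4.871888 + p_d*12.441550] = 5.759981

Answer: Price = V(0,0) = 5.7600


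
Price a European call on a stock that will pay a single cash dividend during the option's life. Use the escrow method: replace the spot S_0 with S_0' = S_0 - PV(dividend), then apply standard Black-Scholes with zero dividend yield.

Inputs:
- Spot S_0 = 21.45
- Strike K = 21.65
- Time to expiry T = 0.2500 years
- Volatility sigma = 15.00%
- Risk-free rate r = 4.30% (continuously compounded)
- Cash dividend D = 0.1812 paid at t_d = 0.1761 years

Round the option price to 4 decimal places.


Answer: Price = 0.5671

Derivation:
PV(D) = D * exp(-r * t_d) = 0.1812 * 0.99245630 = 0.17983308
S_0' = S_0 - PV(D) = 21.4500 - 0.17983308 = 21.27016692
d1 = (ln(S_0'/K) + (r + sigma^2/2)*T) / (sigma*sqrt(T)) = -0.05516637
d2 = d1 - sigma*sqrt(T) = -0.13016637
exp(-rT) = 0.98930757
N(d1) = 0.47800296; N(d2) = 0.44821740
C = S_0' * N(d1) - K * exp(-rT) * N(d2) = 21.27016692 * 0.47800296 - 21.6500 * 0.98930757 * 0.44821740 = 0.5671


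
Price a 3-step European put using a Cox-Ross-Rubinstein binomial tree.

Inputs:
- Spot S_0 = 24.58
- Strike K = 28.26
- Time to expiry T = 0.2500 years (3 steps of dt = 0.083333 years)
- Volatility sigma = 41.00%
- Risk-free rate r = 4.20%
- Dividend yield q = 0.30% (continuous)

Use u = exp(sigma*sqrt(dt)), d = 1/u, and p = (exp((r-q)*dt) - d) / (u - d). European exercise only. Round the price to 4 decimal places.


Answer: Price = V(0,0) = 4.1667

Derivation:
dt = T/N = 0.083333
u = exp(sigma*sqrt(dt)) = 1.125646; d = 1/u = 0.888379
p = (exp((r-q)*dt) - d) / (u - d) = 0.484165
Discount per step: exp(-r*dt) = 0.996506
Stock lattice S(k, i) with i counting down-moves:
  k=0: S(0,0) = 24.5800
  k=1: S(1,0) = 27.6684; S(1,1) = 21.8364
  k=2: S(2,0) = 31.1448; S(2,1) = 24.5800; S(2,2) = 19.3990
  k=3: S(3,0) = 35.0580; S(3,1) = 27.6684; S(3,2) = 21.8364; S(3,3) = 17.2336
Terminal payoffs V(N, i) = max(K - S_T, 0):
  V(3,0) = 0.000000; V(3,1) = 0.591629; V(3,2) = 6.423644; V(3,3) = 11.026370
Backward induction: V(k, i) = exp(-r*dt) * [p * V(k+1, i) + (1-p) * V(k+1, i+1)].
  V(2,0) = exp(-r*dt) * [p*0.000000 + (1-p)*0.591629] = 0.304117
  V(2,1) = exp(-r*dt) * [p*0.591629 + (1-p)*6.423644] = 3.587407
  V(2,2) = exp(-r*dt) * [p*6.423644 + (1-p)*11.026370] = 8.767151
  V(1,0) = exp(-r*dt) * [p*0.304117 + (1-p)*3.587407] = 1.990772
  V(1,1) = exp(-r*dt) * [p*3.587407 + (1-p)*8.767151] = 6.237430
  V(0,0) = exp(-r*dt) * [p*1.990772 + (1-p)*6.237430] = 4.166737


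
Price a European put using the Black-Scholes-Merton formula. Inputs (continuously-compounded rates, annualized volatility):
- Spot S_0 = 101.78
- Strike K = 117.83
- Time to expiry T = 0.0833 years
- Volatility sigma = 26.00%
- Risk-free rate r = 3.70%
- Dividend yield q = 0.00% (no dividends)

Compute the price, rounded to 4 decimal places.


d1 = (ln(S/K) + (r - q + 0.5*sigma^2) * T) / (sigma * sqrt(T)) = -1.87274345
d2 = d1 - sigma * sqrt(T) = -1.94778397
exp(-rT) = 0.99692264; exp(-qT) = 1.00000000
P = K * exp(-rT) * N(-d2) - S_0 * exp(-qT) * N(-d1)
N(-d1) = 0.96944809; N(-d2) = 0.97427959
P = 117.8300 * 0.99692264 * 0.97427959 - 101.7800 * 1.00000000 * 0.96944809 = 15.7757

Answer: Price = 15.7757


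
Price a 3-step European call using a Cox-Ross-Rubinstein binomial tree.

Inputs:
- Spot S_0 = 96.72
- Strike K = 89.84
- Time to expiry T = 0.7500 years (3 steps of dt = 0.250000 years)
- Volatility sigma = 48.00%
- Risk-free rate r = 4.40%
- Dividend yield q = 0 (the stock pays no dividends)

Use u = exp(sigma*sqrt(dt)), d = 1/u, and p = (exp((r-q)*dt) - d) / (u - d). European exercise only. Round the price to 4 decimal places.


Answer: Price = V(0,0) = 21.5299

Derivation:
dt = T/N = 0.250000
u = exp(sigma*sqrt(dt)) = 1.271249; d = 1/u = 0.786628
p = (exp((r-q)*dt) - d) / (u - d) = 0.463110
Discount per step: exp(-r*dt) = 0.989060
Stock lattice S(k, i) with i counting down-moves:
  k=0: S(0,0) = 96.7200
  k=1: S(1,0) = 122.9552; S(1,1) = 76.0826
  k=2: S(2,0) = 156.3067; S(2,1) = 96.7200; S(2,2) = 59.8487
  k=3: S(3,0) = 198.7048; S(3,1) = 122.9552; S(3,2) = 76.0826; S(3,3) = 47.0787
Terminal payoffs V(N, i) = max(S_T - K, 0):
  V(3,0) = 108.864780; V(3,1) = 33.115218; V(3,2) = 0.000000; V(3,3) = 0.000000
Backward induction: V(k, i) = exp(-r*dt) * [p * V(k+1, i) + (1-p) * V(k+1, i+1)].
  V(2,0) = exp(-r*dt) * [p*108.864780 + (1-p)*33.115218] = 67.449541
  V(2,1) = exp(-r*dt) * [p*33.115218 + (1-p)*0.000000] = 15.168210
  V(2,2) = exp(-r*dt) * [p*0.000000 + (1-p)*0.000000] = 0.000000
  V(1,0) = exp(-r*dt) * [p*67.449541 + (1-p)*15.168210] = 38.949397
  V(1,1) = exp(-r*dt) * [p*15.168210 + (1-p)*0.000000] = 6.947700
  V(0,0) = exp(-r*dt) * [p*38.949397 + (1-p)*6.947700] = 21.529863


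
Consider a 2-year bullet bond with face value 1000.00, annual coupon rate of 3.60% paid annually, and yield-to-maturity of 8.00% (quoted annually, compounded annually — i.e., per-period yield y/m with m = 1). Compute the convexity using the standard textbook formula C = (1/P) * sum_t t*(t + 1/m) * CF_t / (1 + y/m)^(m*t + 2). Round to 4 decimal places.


Coupon per period c = face * coupon_rate / m = 36.000000
Periods per year m = 1; per-period yield y/m = 0.080000
Number of cashflows N = 2
Cashflows (t years, CF_t, discount factor 1/(1+y/m)^(m*t), PV):
  t = 1.0000: CF_t = 36.000000, DF = 0.925926, PV = 33.333333
  t = 2.0000: CF_t = 1036.000000, DF = 0.857339, PV = 888.203018
Price P = sum_t PV_t = 921.536351
Convexity numerator sum_t t*(t + 1/m) * CF_t / (1+y/m)^(m*t + 2):
  t = 1.0000: term = 57.155921
  t = 2.0000: term = 4568.945565
Convexity = (1/P) * sum = 4626.101486 / 921.536351 = 5.019988

Answer: Convexity = 5.0200


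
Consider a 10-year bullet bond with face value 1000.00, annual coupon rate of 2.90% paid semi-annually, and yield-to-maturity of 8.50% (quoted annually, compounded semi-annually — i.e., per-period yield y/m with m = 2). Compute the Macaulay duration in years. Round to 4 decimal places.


Answer: Macaulay duration = 8.3313 years

Derivation:
Coupon per period c = face * coupon_rate / m = 14.500000
Periods per year m = 2; per-period yield y/m = 0.042500
Number of cashflows N = 20
Cashflows (t years, CF_t, discount factor 1/(1+y/m)^(m*t), PV):
  t = 0.5000: CF_t = 14.500000, DF = 0.959233, PV = 13.908873
  t = 1.0000: CF_t = 14.500000, DF = 0.920127, PV = 13.341845
  t = 1.5000: CF_t = 14.500000, DF = 0.882616, PV = 12.797932
  t = 2.0000: CF_t = 14.500000, DF = 0.846634, PV = 12.276194
  t = 2.5000: CF_t = 14.500000, DF = 0.812119, PV = 11.775726
  t = 3.0000: CF_t = 14.500000, DF = 0.779011, PV = 11.295660
  t = 3.5000: CF_t = 14.500000, DF = 0.747253, PV = 10.835166
  t = 4.0000: CF_t = 14.500000, DF = 0.716789, PV = 10.393444
  t = 4.5000: CF_t = 14.500000, DF = 0.687568, PV = 9.969731
  t = 5.0000: CF_t = 14.500000, DF = 0.659537, PV = 9.563291
  t = 5.5000: CF_t = 14.500000, DF = 0.632650, PV = 9.173421
  t = 6.0000: CF_t = 14.500000, DF = 0.606858, PV = 8.799444
  t = 6.5000: CF_t = 14.500000, DF = 0.582118, PV = 8.440714
  t = 7.0000: CF_t = 14.500000, DF = 0.558387, PV = 8.096608
  t = 7.5000: CF_t = 14.500000, DF = 0.535623, PV = 7.766530
  t = 8.0000: CF_t = 14.500000, DF = 0.513787, PV = 7.449909
  t = 8.5000: CF_t = 14.500000, DF = 0.492841, PV = 7.146196
  t = 9.0000: CF_t = 14.500000, DF = 0.472749, PV = 6.854864
  t = 9.5000: CF_t = 14.500000, DF = 0.453477, PV = 6.575409
  t = 10.0000: CF_t = 1014.500000, DF = 0.434989, PV = 441.296800
Price P = sum_t PV_t = 627.757757
Macaulay numerator sum_t t * PV_t:
  t * PV_t at t = 0.5000: 6.954436
  t * PV_t at t = 1.0000: 13.341845
  t * PV_t at t = 1.5000: 19.196899
  t * PV_t at t = 2.0000: 24.552388
  t * PV_t at t = 2.5000: 29.439314
  t * PV_t at t = 3.0000: 33.886981
  t * PV_t at t = 3.5000: 37.923080
  t * PV_t at t = 4.0000: 41.573777
  t * PV_t at t = 4.5000: 44.863788
  t * PV_t at t = 5.0000: 47.816454
  t * PV_t at t = 5.5000: 50.453813
  t * PV_t at t = 6.0000: 52.796665
  t * PV_t at t = 6.5000: 54.864640
  t * PV_t at t = 7.0000: 56.676256
  t * PV_t at t = 7.5000: 58.248978
  t * PV_t at t = 8.0000: 59.599274
  t * PV_t at t = 8.5000: 60.742666
  t * PV_t at t = 9.0000: 61.693778
  t * PV_t at t = 9.5000: 62.466389
  t * PV_t at t = 10.0000: 4412.968002
Macaulay duration D = (sum_t t * PV_t) / P = 5230.059423 / 627.757757 = 8.331334


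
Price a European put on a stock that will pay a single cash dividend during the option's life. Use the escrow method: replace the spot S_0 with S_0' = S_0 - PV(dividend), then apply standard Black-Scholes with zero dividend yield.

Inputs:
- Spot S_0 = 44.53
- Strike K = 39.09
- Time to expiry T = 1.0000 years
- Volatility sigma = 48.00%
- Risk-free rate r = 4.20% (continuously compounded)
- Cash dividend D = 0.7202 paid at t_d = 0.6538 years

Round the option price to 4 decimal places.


PV(D) = D * exp(-r * t_d) = 0.7202 * 0.97291399 = 0.70069265
S_0' = S_0 - PV(D) = 44.5300 - 0.70069265 = 43.82930735
d1 = (ln(S_0'/K) + (r + sigma^2/2)*T) / (sigma*sqrt(T)) = 0.56590840
d2 = d1 - sigma*sqrt(T) = 0.08590840
exp(-rT) = 0.95886978
N(-d1) = 0.28572803; N(-d2) = 0.46576962
P = K * exp(-rT) * N(-d2) - S_0' * N(-d1) = 39.0900 * 0.95886978 * 0.46576962 - 43.82930735 * 0.28572803 = 4.9348

Answer: Price = 4.9348


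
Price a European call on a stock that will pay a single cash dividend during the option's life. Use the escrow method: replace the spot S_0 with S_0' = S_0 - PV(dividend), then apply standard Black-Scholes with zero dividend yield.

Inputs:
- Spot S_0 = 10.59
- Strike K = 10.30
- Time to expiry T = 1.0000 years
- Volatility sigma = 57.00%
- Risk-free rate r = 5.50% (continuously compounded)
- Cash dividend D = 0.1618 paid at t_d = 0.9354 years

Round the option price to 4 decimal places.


PV(D) = D * exp(-r * t_d) = 0.1618 * 0.94985399 = 0.15368638
S_0' = S_0 - PV(D) = 10.5900 - 0.15368638 = 10.43631362
d1 = (ln(S_0'/K) + (r + sigma^2/2)*T) / (sigma*sqrt(T)) = 0.40455706
d2 = d1 - sigma*sqrt(T) = -0.16544294
exp(-rT) = 0.94648515
N(d1) = 0.65709844; N(d2) = 0.43429768
C = S_0' * N(d1) - K * exp(-rT) * N(d2) = 10.43631362 * 0.65709844 - 10.3000 * 0.94648515 * 0.43429768 = 2.6238

Answer: Price = 2.6238


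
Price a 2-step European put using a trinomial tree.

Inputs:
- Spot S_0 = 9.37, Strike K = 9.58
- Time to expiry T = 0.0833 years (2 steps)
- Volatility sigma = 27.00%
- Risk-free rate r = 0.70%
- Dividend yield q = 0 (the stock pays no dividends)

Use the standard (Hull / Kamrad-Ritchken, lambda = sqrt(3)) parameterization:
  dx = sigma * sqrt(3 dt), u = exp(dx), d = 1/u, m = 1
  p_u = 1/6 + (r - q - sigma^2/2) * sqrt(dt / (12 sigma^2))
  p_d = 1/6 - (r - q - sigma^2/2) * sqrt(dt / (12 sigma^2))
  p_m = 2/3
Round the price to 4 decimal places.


Answer: Price = V(0,0) = 0.4051

Derivation:
dt = T/N = 0.041650; dx = sigma*sqrt(3*dt) = 0.095440
u = exp(dx) = 1.100143; d = 1/u = 0.908973
p_u = 0.160241, p_m = 0.666667, p_d = 0.173093
Discount per step: exp(-r*dt) = 0.999708
Stock lattice S(k, j) with j the centered position index:
  k=0: S(0,+0) = 9.3700
  k=1: S(1,-1) = 8.5171; S(1,+0) = 9.3700; S(1,+1) = 10.3083
  k=2: S(2,-2) = 7.7418; S(2,-1) = 8.5171; S(2,+0) = 9.3700; S(2,+1) = 10.3083; S(2,+2) = 11.3407
Terminal payoffs V(N, j) = max(K - S_T, 0):
  V(2,-2) = 1.838214; V(2,-1) = 1.062927; V(2,+0) = 0.210000; V(2,+1) = 0.000000; V(2,+2) = 0.000000
Backward induction: V(k, j) = exp(-r*dt) * [p_u * V(k+1, j+1) + p_m * V(k+1, j) + p_d * V(k+1, j-1)]
  V(1,-1) = exp(-r*dt) * [p_u*0.210000 + p_m*1.062927 + p_d*1.838214] = 1.060140
  V(1,+0) = exp(-r*dt) * [p_u*0.000000 + p_m*0.210000 + p_d*1.062927] = 0.323890
  V(1,+1) = exp(-r*dt) * [p_u*0.000000 + p_m*0.000000 + p_d*0.210000] = 0.036339
  V(0,+0) = exp(-r*dt) * [p_u*0.036339 + p_m*0.323890 + p_d*1.060140] = 0.405134


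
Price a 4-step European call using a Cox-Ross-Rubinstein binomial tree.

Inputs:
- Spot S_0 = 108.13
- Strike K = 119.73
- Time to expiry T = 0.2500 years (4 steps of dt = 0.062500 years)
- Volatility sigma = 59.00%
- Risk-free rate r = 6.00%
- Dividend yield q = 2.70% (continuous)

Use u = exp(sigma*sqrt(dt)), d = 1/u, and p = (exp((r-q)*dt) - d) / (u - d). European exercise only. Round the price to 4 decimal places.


dt = T/N = 0.062500
u = exp(sigma*sqrt(dt)) = 1.158933; d = 1/u = 0.862862
p = (exp((r-q)*dt) - d) / (u - d) = 0.470165
Discount per step: exp(-r*dt) = 0.996257
Stock lattice S(k, i) with i counting down-moves:
  k=0: S(0,0) = 108.1300
  k=1: S(1,0) = 125.3155; S(1,1) = 93.3013
  k=2: S(2,0) = 145.2323; S(2,1) = 108.1300; S(2,2) = 80.5062
  k=3: S(3,0) = 168.3145; S(3,1) = 125.3155; S(3,2) = 93.3013; S(3,3) = 69.4658
  k=4: S(4,0) = 195.0653; S(4,1) = 145.2323; S(4,2) = 108.1300; S(4,3) = 80.5062; S(4,4) = 59.9394
Terminal payoffs V(N, i) = max(S_T - K, 0):
  V(4,0) = 75.335267; V(4,1) = 25.502253; V(4,2) = 0.000000; V(4,3) = 0.000000; V(4,4) = 0.000000
Backward induction: V(k, i) = exp(-r*dt) * [p * V(k+1, i) + (1-p) * V(k+1, i+1)].
  V(3,0) = exp(-r*dt) * [p*75.335267 + (1-p)*25.502253] = 48.748848
  V(3,1) = exp(-r*dt) * [p*25.502253 + (1-p)*0.000000] = 11.945391
  V(3,2) = exp(-r*dt) * [p*0.000000 + (1-p)*0.000000] = 0.000000
  V(3,3) = exp(-r*dt) * [p*0.000000 + (1-p)*0.000000] = 0.000000
  V(2,0) = exp(-r*dt) * [p*48.748848 + (1-p)*11.945391] = 29.139615
  V(2,1) = exp(-r*dt) * [p*11.945391 + (1-p)*0.000000] = 5.595285
  V(2,2) = exp(-r*dt) * [p*0.000000 + (1-p)*0.000000] = 0.000000
  V(1,0) = exp(-r*dt) * [p*29.139615 + (1-p)*5.595285] = 16.602631
  V(1,1) = exp(-r*dt) * [p*5.595285 + (1-p)*0.000000] = 2.620861
  V(0,0) = exp(-r*dt) * [p*16.602631 + (1-p)*2.620861] = 9.160187

Answer: Price = V(0,0) = 9.1602


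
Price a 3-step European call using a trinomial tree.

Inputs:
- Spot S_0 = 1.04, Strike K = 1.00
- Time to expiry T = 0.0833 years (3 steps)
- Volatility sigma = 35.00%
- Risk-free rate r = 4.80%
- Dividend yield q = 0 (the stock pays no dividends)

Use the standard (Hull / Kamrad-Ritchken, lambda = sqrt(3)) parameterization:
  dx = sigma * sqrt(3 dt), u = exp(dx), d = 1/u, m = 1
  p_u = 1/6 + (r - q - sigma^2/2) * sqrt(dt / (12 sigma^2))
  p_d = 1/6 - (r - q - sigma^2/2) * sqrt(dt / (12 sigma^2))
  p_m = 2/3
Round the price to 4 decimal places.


Answer: Price = V(0,0) = 0.0678

Derivation:
dt = T/N = 0.027767; dx = sigma*sqrt(3*dt) = 0.101016
u = exp(dx) = 1.106294; d = 1/u = 0.903918
p_u = 0.164846, p_m = 0.666667, p_d = 0.168488
Discount per step: exp(-r*dt) = 0.998668
Stock lattice S(k, j) with j the centered position index:
  k=0: S(0,+0) = 1.0400
  k=1: S(1,-1) = 0.9401; S(1,+0) = 1.0400; S(1,+1) = 1.1505
  k=2: S(2,-2) = 0.8498; S(2,-1) = 0.9401; S(2,+0) = 1.0400; S(2,+1) = 1.1505; S(2,+2) = 1.2728
  k=3: S(3,-3) = 0.7681; S(3,-2) = 0.8498; S(3,-1) = 0.9401; S(3,+0) = 1.0400; S(3,+1) = 1.1505; S(3,+2) = 1.2728; S(3,+3) = 1.4081
Terminal payoffs V(N, j) = max(S_T - K, 0):
  V(3,-3) = 0.000000; V(3,-2) = 0.000000; V(3,-1) = 0.000000; V(3,+0) = 0.040000; V(3,+1) = 0.150546; V(3,+2) = 0.272843; V(3,+3) = 0.408139
Backward induction: V(k, j) = exp(-r*dt) * [p_u * V(k+1, j+1) + p_m * V(k+1, j) + p_d * V(k+1, j-1)]
  V(2,-2) = exp(-r*dt) * [p_u*0.000000 + p_m*0.000000 + p_d*0.000000] = 0.000000
  V(2,-1) = exp(-r*dt) * [p_u*0.040000 + p_m*0.000000 + p_d*0.000000] = 0.006585
  V(2,+0) = exp(-r*dt) * [p_u*0.150546 + p_m*0.040000 + p_d*0.000000] = 0.051415
  V(2,+1) = exp(-r*dt) * [p_u*0.272843 + p_m*0.150546 + p_d*0.040000] = 0.151878
  V(2,+2) = exp(-r*dt) * [p_u*0.408139 + p_m*0.272843 + p_d*0.150546] = 0.274175
  V(1,-1) = exp(-r*dt) * [p_u*0.051415 + p_m*0.006585 + p_d*0.000000] = 0.012848
  V(1,+0) = exp(-r*dt) * [p_u*0.151878 + p_m*0.051415 + p_d*0.006585] = 0.060342
  V(1,+1) = exp(-r*dt) * [p_u*0.274175 + p_m*0.151878 + p_d*0.051415] = 0.154905
  V(0,+0) = exp(-r*dt) * [p_u*0.154905 + p_m*0.060342 + p_d*0.012848] = 0.067838
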